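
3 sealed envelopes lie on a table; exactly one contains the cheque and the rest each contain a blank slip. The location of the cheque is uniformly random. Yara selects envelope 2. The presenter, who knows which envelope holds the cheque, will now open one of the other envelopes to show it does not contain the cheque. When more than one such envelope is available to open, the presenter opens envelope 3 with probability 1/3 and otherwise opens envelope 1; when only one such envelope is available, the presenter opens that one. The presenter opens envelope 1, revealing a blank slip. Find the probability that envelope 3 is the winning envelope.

3/5

Condition on the true location of the cheque.
If it is in envelope 1 (prior 1/3): the presenter opened envelope 1, so this case is ruled out; weight (1/3)·0 = 0.
If it is in envelope 2 (prior 1/3): envelope 3 is available but not opened, probability 2/3; weight (1/3)·(2/3) = 2/9.
If it is in envelope 3 (prior 1/3): only envelope 1 is available, probability 1; weight (1/3)·1 = 1/3.
The weights sum to 5/9.
So P(the cheque in envelope 3 | the presenter opened envelope 1) = (1/3) / (5/9) = 3/5.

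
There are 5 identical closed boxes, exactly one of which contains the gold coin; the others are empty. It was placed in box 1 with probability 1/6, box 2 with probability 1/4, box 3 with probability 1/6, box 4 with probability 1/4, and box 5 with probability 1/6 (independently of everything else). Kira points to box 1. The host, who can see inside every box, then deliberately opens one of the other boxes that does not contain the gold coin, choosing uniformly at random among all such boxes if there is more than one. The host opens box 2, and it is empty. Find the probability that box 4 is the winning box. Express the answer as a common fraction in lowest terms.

6/17

Apply Bayes' rule, conditioning on where the gold coin actually is.
If it is in box 1 (prior 1/6): the host has 4 equally likely choices, so probability 1/4; weight (1/6)·(1/4) = 1/24.
If it is in box 2 (prior 1/4): the host opened box 2, so this case is ruled out; weight (1/4)·0 = 0.
If it is in either of boxes 3 and 5 (prior 1/6 each): the host has 3 equally likely choices, so probability 1/3; weight (1/6)·(1/3) = 1/18 each.
If it is in box 4 (prior 1/4): the host has 3 equally likely choices, so probability 1/3; weight (1/4)·(1/3) = 1/12.
The weights sum to 17/72.
So P(the gold coin in box 4 | the host opened box 2) = (1/12) / (17/72) = 6/17.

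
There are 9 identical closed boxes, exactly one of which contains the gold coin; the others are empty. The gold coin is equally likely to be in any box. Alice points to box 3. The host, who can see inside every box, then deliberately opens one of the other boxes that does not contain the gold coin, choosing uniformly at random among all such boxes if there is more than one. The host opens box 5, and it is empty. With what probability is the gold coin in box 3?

1/9

Condition on the true location of the gold coin.
If it is in any of boxes 1, 2, 4, 6, 7, 8, and 9 (prior 1/9 each): the host has 7 equally likely choices, so probability 1/7; weight (1/9)·(1/7) = 1/63 each.
If it is in box 3 (prior 1/9): the host has 8 equally likely choices, so probability 1/8; weight (1/9)·(1/8) = 1/72.
If it is in box 5 (prior 1/9): the host opened box 5, so this case is ruled out; weight (1/9)·0 = 0.
The weights sum to 1/8.
So P(the gold coin in box 3 | the host opened box 5) = (1/72) / (1/8) = 1/9.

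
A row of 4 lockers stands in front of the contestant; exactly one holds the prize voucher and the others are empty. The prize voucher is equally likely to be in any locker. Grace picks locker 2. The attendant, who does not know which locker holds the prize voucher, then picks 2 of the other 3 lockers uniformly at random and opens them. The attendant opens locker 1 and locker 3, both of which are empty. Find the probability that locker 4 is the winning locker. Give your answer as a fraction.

1/2

Apply Bayes' rule, conditioning on where the prize voucher actually is.
If it is in either of lockers 1 and 3 (prior 1/4 each): that locker was opened and seen not to hold the prize — ruled out; weight (1/4)·0 = 0 each.
If it is in either of lockers 2 and 4 (prior 1/4 each): the attendant picks exactly this set with probability 1/3 regardless, and none is the prize; weight (1/4)·(1/3) = 1/12 each.
The weights sum to 1/6.
So P(the prize voucher in locker 4 | the attendant opened locker 1 and locker 3) = (1/12) / (1/6) = 1/2.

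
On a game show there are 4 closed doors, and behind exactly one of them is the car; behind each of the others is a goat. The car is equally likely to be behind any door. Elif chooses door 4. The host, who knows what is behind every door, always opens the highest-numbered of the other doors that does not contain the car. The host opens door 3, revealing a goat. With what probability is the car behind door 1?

1/3

Apply Bayes' rule, conditioning on where the car actually is.
If it is behind any of doors 1, 2, and 4 (prior 1/4 each): door 3 is the highest-numbered option available, probability 1; weight (1/4)·1 = 1/4 each.
If it is behind door 3 (prior 1/4): the host opened door 3, so this case is ruled out; weight (1/4)·0 = 0.
The weights sum to 3/4.
So P(the car behind door 1 | the host opened door 3) = (1/4) / (3/4) = 1/3.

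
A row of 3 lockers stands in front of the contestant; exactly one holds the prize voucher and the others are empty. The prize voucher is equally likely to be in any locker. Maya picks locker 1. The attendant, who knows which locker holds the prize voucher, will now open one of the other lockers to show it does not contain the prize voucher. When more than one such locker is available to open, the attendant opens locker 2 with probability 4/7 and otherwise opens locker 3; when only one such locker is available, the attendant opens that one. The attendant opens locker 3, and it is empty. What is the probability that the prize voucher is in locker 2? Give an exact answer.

7/10

Apply Bayes' rule, conditioning on where the prize voucher actually is.
If it is in locker 1 (prior 1/3): locker 2 is available but not opened, probability 3/7; weight (1/3)·(3/7) = 1/7.
If it is in locker 2 (prior 1/3): only locker 3 is available, probability 1; weight (1/3)·1 = 1/3.
If it is in locker 3 (prior 1/3): the attendant opened locker 3, so this case is ruled out; weight (1/3)·0 = 0.
The weights sum to 10/21.
So P(the prize voucher in locker 2 | the attendant opened locker 3) = (1/3) / (10/21) = 7/10.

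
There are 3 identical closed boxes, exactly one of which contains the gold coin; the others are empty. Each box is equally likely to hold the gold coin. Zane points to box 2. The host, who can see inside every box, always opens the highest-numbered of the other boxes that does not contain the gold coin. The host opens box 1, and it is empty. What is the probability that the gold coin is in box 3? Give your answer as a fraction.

Condition on the true location of the gold coin.
If it is in box 1 (prior 1/3): the host opened box 1, so this case is ruled out; weight (1/3)·0 = 0.
If it is in box 2 (prior 1/3): the host would have opened box 3 instead, probability 0; weight (1/3)·0 = 0.
If it is in box 3 (prior 1/3): box 1 is the highest-numbered option available, probability 1; weight (1/3)·1 = 1/3.
The weights sum to 1/3.
So P(the gold coin in box 3 | the host opened box 1) = (1/3) / (1/3) = 1.

1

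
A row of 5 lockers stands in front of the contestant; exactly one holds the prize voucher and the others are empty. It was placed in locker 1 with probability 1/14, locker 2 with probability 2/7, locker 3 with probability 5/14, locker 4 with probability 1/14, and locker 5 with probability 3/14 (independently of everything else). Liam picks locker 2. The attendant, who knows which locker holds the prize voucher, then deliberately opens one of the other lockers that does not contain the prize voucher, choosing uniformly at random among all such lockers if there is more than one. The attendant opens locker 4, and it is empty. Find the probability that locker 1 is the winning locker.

Consider each possible location of the prize voucher in turn.
If it is in locker 1 (prior 1/14): the attendant has 3 equally likely choices, so probability 1/3; weight (1/14)·(1/3) = 1/42.
If it is in locker 2 (prior 2/7): the attendant has 4 equally likely choices, so probability 1/4; weight (2/7)·(1/4) = 1/14.
If it is in locker 3 (prior 5/14): the attendant has 3 equally likely choices, so probability 1/3; weight (5/14)·(1/3) = 5/42.
If it is in locker 4 (prior 1/14): the attendant opened locker 4, so this case is ruled out; weight (1/14)·0 = 0.
If it is in locker 5 (prior 3/14): the attendant has 3 equally likely choices, so probability 1/3; weight (3/14)·(1/3) = 1/14.
The weights sum to 2/7.
So P(the prize voucher in locker 1 | the attendant opened locker 4) = (1/42) / (2/7) = 1/12.

1/12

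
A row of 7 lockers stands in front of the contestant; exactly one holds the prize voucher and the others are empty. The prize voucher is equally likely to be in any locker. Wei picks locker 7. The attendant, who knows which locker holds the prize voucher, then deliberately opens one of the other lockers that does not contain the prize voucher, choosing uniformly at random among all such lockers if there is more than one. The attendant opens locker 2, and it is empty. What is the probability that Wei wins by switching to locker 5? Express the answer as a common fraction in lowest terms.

Consider each possible location of the prize voucher in turn.
If it is in any of lockers 1, 3, 4, 5, and 6 (prior 1/7 each): the attendant has 5 equally likely choices, so probability 1/5; weight (1/7)·(1/5) = 1/35 each.
If it is in locker 2 (prior 1/7): the attendant opened locker 2, so this case is ruled out; weight (1/7)·0 = 0.
If it is in locker 7 (prior 1/7): the attendant has 6 equally likely choices, so probability 1/6; weight (1/7)·(1/6) = 1/42.
The weights sum to 1/6.
So P(the prize voucher in locker 5 | the attendant opened locker 2) = (1/35) / (1/6) = 6/35.

6/35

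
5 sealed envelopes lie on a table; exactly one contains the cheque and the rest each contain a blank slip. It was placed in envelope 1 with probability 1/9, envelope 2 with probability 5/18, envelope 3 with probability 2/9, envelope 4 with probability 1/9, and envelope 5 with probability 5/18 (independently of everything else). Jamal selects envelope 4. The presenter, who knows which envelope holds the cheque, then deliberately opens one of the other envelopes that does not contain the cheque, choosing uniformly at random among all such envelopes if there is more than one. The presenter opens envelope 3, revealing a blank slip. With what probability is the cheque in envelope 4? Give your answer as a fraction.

Condition on the true location of the cheque.
If it is in envelope 1 (prior 1/9): the presenter has 3 equally likely choices, so probability 1/3; weight (1/9)·(1/3) = 1/27.
If it is in either of envelopes 2 and 5 (prior 5/18 each): the presenter has 3 equally likely choices, so probability 1/3; weight (5/18)·(1/3) = 5/54 each.
If it is in envelope 3 (prior 2/9): the presenter opened envelope 3, so this case is ruled out; weight (2/9)·0 = 0.
If it is in envelope 4 (prior 1/9): the presenter has 4 equally likely choices, so probability 1/4; weight (1/9)·(1/4) = 1/36.
The weights sum to 1/4.
So P(the cheque in envelope 4 | the presenter opened envelope 3) = (1/36) / (1/4) = 1/9.

1/9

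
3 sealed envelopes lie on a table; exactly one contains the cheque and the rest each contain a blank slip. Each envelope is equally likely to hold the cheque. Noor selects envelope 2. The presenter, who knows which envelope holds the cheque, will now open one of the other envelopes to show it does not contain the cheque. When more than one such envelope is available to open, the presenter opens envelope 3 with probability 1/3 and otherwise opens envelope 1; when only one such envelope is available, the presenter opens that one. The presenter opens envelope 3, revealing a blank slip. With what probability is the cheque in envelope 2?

Condition on the true location of the cheque.
If it is in envelope 1 (prior 1/3): only envelope 3 is available, probability 1; weight (1/3)·1 = 1/3.
If it is in envelope 2 (prior 1/3): envelope 3 is available, opened with probability 1/3; weight (1/3)·(1/3) = 1/9.
If it is in envelope 3 (prior 1/3): the presenter opened envelope 3, so this case is ruled out; weight (1/3)·0 = 0.
The weights sum to 4/9.
So P(the cheque in envelope 2 | the presenter opened envelope 3) = (1/9) / (4/9) = 1/4.

1/4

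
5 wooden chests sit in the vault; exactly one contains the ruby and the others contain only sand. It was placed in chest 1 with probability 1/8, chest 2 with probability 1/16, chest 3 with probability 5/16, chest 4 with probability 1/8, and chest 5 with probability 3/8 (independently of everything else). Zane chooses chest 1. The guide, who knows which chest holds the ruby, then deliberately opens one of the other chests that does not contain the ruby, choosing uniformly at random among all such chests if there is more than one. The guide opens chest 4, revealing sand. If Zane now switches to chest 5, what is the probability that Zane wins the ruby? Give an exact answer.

4/9

Apply Bayes' rule, conditioning on where the ruby actually is.
If it is in chest 1 (prior 1/8): the guide has 4 equally likely choices, so probability 1/4; weight (1/8)·(1/4) = 1/32.
If it is in chest 2 (prior 1/16): the guide has 3 equally likely choices, so probability 1/3; weight (1/16)·(1/3) = 1/48.
If it is in chest 3 (prior 5/16): the guide has 3 equally likely choices, so probability 1/3; weight (5/16)·(1/3) = 5/48.
If it is in chest 4 (prior 1/8): the guide opened chest 4, so this case is ruled out; weight (1/8)·0 = 0.
If it is in chest 5 (prior 3/8): the guide has 3 equally likely choices, so probability 1/3; weight (3/8)·(1/3) = 1/8.
The weights sum to 9/32.
So P(the ruby in chest 5 | the guide opened chest 4) = (1/8) / (9/32) = 4/9.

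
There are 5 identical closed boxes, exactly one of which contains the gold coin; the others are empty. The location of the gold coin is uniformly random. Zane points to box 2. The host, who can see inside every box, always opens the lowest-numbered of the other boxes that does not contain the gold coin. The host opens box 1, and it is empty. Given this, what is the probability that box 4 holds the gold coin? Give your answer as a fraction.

Consider each possible location of the gold coin in turn.
If it is in box 1 (prior 1/5): the host opened box 1, so this case is ruled out; weight (1/5)·0 = 0.
If it is in any of boxes 2, 3, 4, and 5 (prior 1/5 each): box 1 is the lowest-numbered option available, probability 1; weight (1/5)·1 = 1/5 each.
The weights sum to 4/5.
So P(the gold coin in box 4 | the host opened box 1) = (1/5) / (4/5) = 1/4.

1/4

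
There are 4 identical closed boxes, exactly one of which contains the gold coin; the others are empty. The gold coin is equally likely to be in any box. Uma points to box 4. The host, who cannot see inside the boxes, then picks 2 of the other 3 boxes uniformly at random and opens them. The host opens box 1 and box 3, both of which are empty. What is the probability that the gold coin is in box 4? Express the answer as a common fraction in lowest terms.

1/2

Apply Bayes' rule, conditioning on where the gold coin actually is.
If it is in either of boxes 1 and 3 (prior 1/4 each): that box was opened and seen not to hold the prize — ruled out; weight (1/4)·0 = 0 each.
If it is in either of boxes 2 and 4 (prior 1/4 each): the host picks exactly this set with probability 1/3 regardless, and none is the prize; weight (1/4)·(1/3) = 1/12 each.
The weights sum to 1/6.
So P(the gold coin in box 4 | the host opened box 1 and box 3) = (1/12) / (1/6) = 1/2.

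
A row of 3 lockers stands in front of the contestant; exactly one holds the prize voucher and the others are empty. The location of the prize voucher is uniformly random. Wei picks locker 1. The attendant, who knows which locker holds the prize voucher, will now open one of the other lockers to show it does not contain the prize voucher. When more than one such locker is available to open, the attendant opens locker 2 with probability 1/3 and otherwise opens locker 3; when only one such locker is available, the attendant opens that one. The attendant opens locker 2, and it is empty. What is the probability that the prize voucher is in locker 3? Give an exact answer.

3/4

Condition on the true location of the prize voucher.
If it is in locker 1 (prior 1/3): locker 2 is available, opened with probability 1/3; weight (1/3)·(1/3) = 1/9.
If it is in locker 2 (prior 1/3): the attendant opened locker 2, so this case is ruled out; weight (1/3)·0 = 0.
If it is in locker 3 (prior 1/3): only locker 2 is available, probability 1; weight (1/3)·1 = 1/3.
The weights sum to 4/9.
So P(the prize voucher in locker 3 | the attendant opened locker 2) = (1/3) / (4/9) = 3/4.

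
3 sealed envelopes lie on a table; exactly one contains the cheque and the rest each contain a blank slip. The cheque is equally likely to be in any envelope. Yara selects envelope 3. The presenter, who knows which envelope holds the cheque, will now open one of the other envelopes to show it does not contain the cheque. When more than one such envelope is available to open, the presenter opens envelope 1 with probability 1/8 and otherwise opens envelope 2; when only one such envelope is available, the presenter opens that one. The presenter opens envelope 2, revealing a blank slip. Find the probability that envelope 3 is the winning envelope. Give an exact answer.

7/15

Apply Bayes' rule, conditioning on where the cheque actually is.
If it is in envelope 1 (prior 1/3): only envelope 2 is available, probability 1; weight (1/3)·1 = 1/3.
If it is in envelope 2 (prior 1/3): the presenter opened envelope 2, so this case is ruled out; weight (1/3)·0 = 0.
If it is in envelope 3 (prior 1/3): envelope 1 is available but not opened, probability 7/8; weight (1/3)·(7/8) = 7/24.
The weights sum to 5/8.
So P(the cheque in envelope 3 | the presenter opened envelope 2) = (7/24) / (5/8) = 7/15.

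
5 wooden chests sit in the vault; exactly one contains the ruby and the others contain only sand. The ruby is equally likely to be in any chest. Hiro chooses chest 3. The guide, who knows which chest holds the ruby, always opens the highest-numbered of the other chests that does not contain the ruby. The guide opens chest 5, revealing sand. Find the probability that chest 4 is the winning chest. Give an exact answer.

1/4

Condition on the true location of the ruby.
If it is in any of chests 1, 2, 3, and 4 (prior 1/5 each): chest 5 is the highest-numbered option available, probability 1; weight (1/5)·1 = 1/5 each.
If it is in chest 5 (prior 1/5): the guide opened chest 5, so this case is ruled out; weight (1/5)·0 = 0.
The weights sum to 4/5.
So P(the ruby in chest 4 | the guide opened chest 5) = (1/5) / (4/5) = 1/4.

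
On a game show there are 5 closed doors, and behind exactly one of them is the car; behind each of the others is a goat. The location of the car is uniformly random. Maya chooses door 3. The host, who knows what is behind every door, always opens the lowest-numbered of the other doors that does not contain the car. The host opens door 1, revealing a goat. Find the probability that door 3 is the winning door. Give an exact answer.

Apply Bayes' rule, conditioning on where the car actually is.
If it is behind door 1 (prior 1/5): the host opened door 1, so this case is ruled out; weight (1/5)·0 = 0.
If it is behind any of doors 2, 3, 4, and 5 (prior 1/5 each): door 1 is the lowest-numbered option available, probability 1; weight (1/5)·1 = 1/5 each.
The weights sum to 4/5.
So P(the car behind door 3 | the host opened door 1) = (1/5) / (4/5) = 1/4.

1/4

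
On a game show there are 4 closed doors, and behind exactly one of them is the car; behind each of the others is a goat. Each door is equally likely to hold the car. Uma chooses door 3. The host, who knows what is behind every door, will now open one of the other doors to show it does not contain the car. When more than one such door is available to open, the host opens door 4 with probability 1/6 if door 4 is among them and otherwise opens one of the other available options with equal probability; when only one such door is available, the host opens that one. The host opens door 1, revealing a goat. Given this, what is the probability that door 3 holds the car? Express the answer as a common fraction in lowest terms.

5/21

Consider each possible location of the car in turn.
If it is behind door 1 (prior 1/4): the host opened door 1, so this case is ruled out; weight (1/4)·0 = 0.
If it is behind door 2 (prior 1/4): door 4 is available but not opened, probability 5/6; weight (1/4)·(5/6) = 5/24.
If it is behind door 3 (prior 1/4): door 4 is available but not opened; door 1 gets probability (1 − 1/6)/2 = 5/12; weight (1/4)·(5/12) = 5/48.
If it is behind door 4 (prior 1/4): door 4 holds the prize so is unavailable; the host chooses uniformly among the 2 others, probability 1/2; weight (1/4)·(1/2) = 1/8.
The weights sum to 7/16.
So P(the car behind door 3 | the host opened door 1) = (5/48) / (7/16) = 5/21.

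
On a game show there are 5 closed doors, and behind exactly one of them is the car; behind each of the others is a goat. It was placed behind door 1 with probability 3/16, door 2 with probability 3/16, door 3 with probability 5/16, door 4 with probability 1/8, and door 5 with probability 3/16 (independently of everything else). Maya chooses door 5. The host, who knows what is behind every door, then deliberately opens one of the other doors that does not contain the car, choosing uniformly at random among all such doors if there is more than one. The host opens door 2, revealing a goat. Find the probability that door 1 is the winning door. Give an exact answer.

12/49

Condition on the true location of the car.
If it is behind door 1 (prior 3/16): the host has 3 equally likely choices, so probability 1/3; weight (3/16)·(1/3) = 1/16.
If it is behind door 2 (prior 3/16): the host opened door 2, so this case is ruled out; weight (3/16)·0 = 0.
If it is behind door 3 (prior 5/16): the host has 3 equally likely choices, so probability 1/3; weight (5/16)·(1/3) = 5/48.
If it is behind door 4 (prior 1/8): the host has 3 equally likely choices, so probability 1/3; weight (1/8)·(1/3) = 1/24.
If it is behind door 5 (prior 3/16): the host has 4 equally likely choices, so probability 1/4; weight (3/16)·(1/4) = 3/64.
The weights sum to 49/192.
So P(the car behind door 1 | the host opened door 2) = (1/16) / (49/192) = 12/49.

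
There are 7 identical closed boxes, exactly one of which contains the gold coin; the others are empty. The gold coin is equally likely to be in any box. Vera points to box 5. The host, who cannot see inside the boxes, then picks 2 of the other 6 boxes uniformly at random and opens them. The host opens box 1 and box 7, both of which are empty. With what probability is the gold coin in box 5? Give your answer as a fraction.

Condition on the true location of the gold coin.
If it is in either of boxes 1 and 7 (prior 1/7 each): that box was opened and seen not to hold the prize — ruled out; weight (1/7)·0 = 0 each.
If it is in any of boxes 2, 3, 4, 5, and 6 (prior 1/7 each): the host picks exactly this set with probability 1/15 regardless, and none is the prize; weight (1/7)·(1/15) = 1/105 each.
The weights sum to 1/21.
So P(the gold coin in box 5 | the host opened box 1 and box 7) = (1/105) / (1/21) = 1/5.

1/5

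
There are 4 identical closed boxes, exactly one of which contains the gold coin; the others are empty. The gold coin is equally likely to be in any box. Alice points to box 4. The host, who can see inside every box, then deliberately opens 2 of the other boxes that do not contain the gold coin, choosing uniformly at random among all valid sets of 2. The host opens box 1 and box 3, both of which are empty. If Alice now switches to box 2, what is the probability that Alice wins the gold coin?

3/4

Condition on the true location of the gold coin.
If it is in either of boxes 1 and 3 (prior 1/4 each): that box was opened and seen not to hold the prize — ruled out; weight (1/4)·0 = 0 each.
If it is in box 2 (prior 1/4): the host has no choice, probability 1; weight (1/4)·1 = 1/4.
If it is in box 4 (prior 1/4): the host has 3 equally likely choices, so probability 1/3; weight (1/4)·(1/3) = 1/12.
The weights sum to 1/3.
So P(the gold coin in box 2 | the host opened box 1 and box 3) = (1/4) / (1/3) = 3/4.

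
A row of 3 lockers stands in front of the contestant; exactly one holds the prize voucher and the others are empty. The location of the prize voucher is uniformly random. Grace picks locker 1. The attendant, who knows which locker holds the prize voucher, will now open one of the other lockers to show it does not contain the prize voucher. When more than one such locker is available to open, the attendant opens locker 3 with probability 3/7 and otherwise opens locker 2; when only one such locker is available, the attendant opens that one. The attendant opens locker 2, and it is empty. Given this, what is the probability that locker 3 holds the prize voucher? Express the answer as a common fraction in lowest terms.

Apply Bayes' rule, conditioning on where the prize voucher actually is.
If it is in locker 1 (prior 1/3): locker 3 is available but not opened, probability 4/7; weight (1/3)·(4/7) = 4/21.
If it is in locker 2 (prior 1/3): the attendant opened locker 2, so this case is ruled out; weight (1/3)·0 = 0.
If it is in locker 3 (prior 1/3): only locker 2 is available, probability 1; weight (1/3)·1 = 1/3.
The weights sum to 11/21.
So P(the prize voucher in locker 3 | the attendant opened locker 2) = (1/3) / (11/21) = 7/11.

7/11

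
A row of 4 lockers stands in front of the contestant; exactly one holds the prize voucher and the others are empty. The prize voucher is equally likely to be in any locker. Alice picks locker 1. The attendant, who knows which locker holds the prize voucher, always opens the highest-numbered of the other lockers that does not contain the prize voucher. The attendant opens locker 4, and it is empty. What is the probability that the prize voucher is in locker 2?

Condition on the true location of the prize voucher.
If it is in any of lockers 1, 2, and 3 (prior 1/4 each): locker 4 is the highest-numbered option available, probability 1; weight (1/4)·1 = 1/4 each.
If it is in locker 4 (prior 1/4): the attendant opened locker 4, so this case is ruled out; weight (1/4)·0 = 0.
The weights sum to 3/4.
So P(the prize voucher in locker 2 | the attendant opened locker 4) = (1/4) / (3/4) = 1/3.

1/3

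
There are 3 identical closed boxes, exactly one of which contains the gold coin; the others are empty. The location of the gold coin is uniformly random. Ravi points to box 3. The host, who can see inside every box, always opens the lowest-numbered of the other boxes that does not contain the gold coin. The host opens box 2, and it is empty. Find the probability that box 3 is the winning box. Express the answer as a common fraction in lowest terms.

0

Apply Bayes' rule, conditioning on where the gold coin actually is.
If it is in box 1 (prior 1/3): box 2 is the lowest-numbered option available, probability 1; weight (1/3)·1 = 1/3.
If it is in box 2 (prior 1/3): the host opened box 2, so this case is ruled out; weight (1/3)·0 = 0.
If it is in box 3 (prior 1/3): the host would have opened box 1 instead, probability 0; weight (1/3)·0 = 0.
The weights sum to 1/3.
So P(the gold coin in box 3 | the host opened box 2) = 0 / (1/3) = 0.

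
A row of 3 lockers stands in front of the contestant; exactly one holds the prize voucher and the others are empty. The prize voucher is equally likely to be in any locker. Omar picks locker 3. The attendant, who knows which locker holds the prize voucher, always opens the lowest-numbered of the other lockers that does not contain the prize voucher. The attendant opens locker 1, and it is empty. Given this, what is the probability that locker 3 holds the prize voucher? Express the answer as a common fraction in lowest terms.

Consider each possible location of the prize voucher in turn.
If it is in locker 1 (prior 1/3): the attendant opened locker 1, so this case is ruled out; weight (1/3)·0 = 0.
If it is in either of lockers 2 and 3 (prior 1/3 each): locker 1 is the lowest-numbered option available, probability 1; weight (1/3)·1 = 1/3 each.
The weights sum to 2/3.
So P(the prize voucher in locker 3 | the attendant opened locker 1) = (1/3) / (2/3) = 1/2.

1/2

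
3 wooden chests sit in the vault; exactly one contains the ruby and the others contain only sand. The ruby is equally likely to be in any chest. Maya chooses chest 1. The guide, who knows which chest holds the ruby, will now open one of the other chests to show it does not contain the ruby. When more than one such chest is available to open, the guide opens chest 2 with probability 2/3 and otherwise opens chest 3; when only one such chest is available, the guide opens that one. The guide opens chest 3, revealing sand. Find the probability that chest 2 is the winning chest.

3/4

Apply Bayes' rule, conditioning on where the ruby actually is.
If it is in chest 1 (prior 1/3): chest 2 is available but not opened, probability 1/3; weight (1/3)·(1/3) = 1/9.
If it is in chest 2 (prior 1/3): only chest 3 is available, probability 1; weight (1/3)·1 = 1/3.
If it is in chest 3 (prior 1/3): the guide opened chest 3, so this case is ruled out; weight (1/3)·0 = 0.
The weights sum to 4/9.
So P(the ruby in chest 2 | the guide opened chest 3) = (1/3) / (4/9) = 3/4.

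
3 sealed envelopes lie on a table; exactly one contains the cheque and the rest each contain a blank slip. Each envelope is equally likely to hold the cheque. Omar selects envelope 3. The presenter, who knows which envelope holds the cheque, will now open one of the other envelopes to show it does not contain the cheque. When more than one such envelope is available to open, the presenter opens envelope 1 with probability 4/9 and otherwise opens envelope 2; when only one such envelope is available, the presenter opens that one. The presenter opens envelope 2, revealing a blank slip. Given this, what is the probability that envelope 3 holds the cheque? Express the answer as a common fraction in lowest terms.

Apply Bayes' rule, conditioning on where the cheque actually is.
If it is in envelope 1 (prior 1/3): only envelope 2 is available, probability 1; weight (1/3)·1 = 1/3.
If it is in envelope 2 (prior 1/3): the presenter opened envelope 2, so this case is ruled out; weight (1/3)·0 = 0.
If it is in envelope 3 (prior 1/3): envelope 1 is available but not opened, probability 5/9; weight (1/3)·(5/9) = 5/27.
The weights sum to 14/27.
So P(the cheque in envelope 3 | the presenter opened envelope 2) = (5/27) / (14/27) = 5/14.

5/14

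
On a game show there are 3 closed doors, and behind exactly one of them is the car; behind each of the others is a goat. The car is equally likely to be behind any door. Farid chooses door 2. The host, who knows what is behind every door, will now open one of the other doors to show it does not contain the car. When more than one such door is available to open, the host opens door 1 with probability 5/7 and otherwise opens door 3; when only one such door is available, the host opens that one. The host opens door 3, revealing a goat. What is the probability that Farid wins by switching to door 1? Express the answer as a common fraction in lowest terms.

Consider each possible location of the car in turn.
If it is behind door 1 (prior 1/3): only door 3 is available, probability 1; weight (1/3)·1 = 1/3.
If it is behind door 2 (prior 1/3): door 1 is available but not opened, probability 2/7; weight (1/3)·(2/7) = 2/21.
If it is behind door 3 (prior 1/3): the host opened door 3, so this case is ruled out; weight (1/3)·0 = 0.
The weights sum to 3/7.
So P(the car behind door 1 | the host opened door 3) = (1/3) / (3/7) = 7/9.

7/9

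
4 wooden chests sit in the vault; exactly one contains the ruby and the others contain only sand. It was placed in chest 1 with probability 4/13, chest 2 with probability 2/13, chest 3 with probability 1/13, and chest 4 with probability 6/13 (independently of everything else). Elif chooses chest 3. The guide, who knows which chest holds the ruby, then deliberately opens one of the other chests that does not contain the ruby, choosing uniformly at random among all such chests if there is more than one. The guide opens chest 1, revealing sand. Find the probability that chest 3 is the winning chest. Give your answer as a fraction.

1/13

Consider each possible location of the ruby in turn.
If it is in chest 1 (prior 4/13): the guide opened chest 1, so this case is ruled out; weight (4/13)·0 = 0.
If it is in chest 2 (prior 2/13): the guide has 2 equally likely choices, so probability 1/2; weight (2/13)·(1/2) = 1/13.
If it is in chest 3 (prior 1/13): the guide has 3 equally likely choices, so probability 1/3; weight (1/13)·(1/3) = 1/39.
If it is in chest 4 (prior 6/13): the guide has 2 equally likely choices, so probability 1/2; weight (6/13)·(1/2) = 3/13.
The weights sum to 1/3.
So P(the ruby in chest 3 | the guide opened chest 1) = (1/39) / (1/3) = 1/13.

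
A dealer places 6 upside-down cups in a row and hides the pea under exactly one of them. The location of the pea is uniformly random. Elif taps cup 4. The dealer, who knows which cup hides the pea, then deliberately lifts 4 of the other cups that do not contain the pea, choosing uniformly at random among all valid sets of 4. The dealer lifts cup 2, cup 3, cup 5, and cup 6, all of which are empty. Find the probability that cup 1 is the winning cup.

Consider each possible location of the pea in turn.
If it is under cup 1 (prior 1/6): the dealer has no choice, probability 1; weight (1/6)·1 = 1/6.
If it is under any of cups 2, 3, 5, and 6 (prior 1/6 each): that cup was opened and seen not to hold the prize — ruled out; weight (1/6)·0 = 0 each.
If it is under cup 4 (prior 1/6): the dealer has 5 equally likely choices, so probability 1/5; weight (1/6)·(1/5) = 1/30.
The weights sum to 1/5.
So P(the pea under cup 1 | the dealer opened cup 2, cup 3, cup 5, and cup 6) = (1/6) / (1/5) = 5/6.

5/6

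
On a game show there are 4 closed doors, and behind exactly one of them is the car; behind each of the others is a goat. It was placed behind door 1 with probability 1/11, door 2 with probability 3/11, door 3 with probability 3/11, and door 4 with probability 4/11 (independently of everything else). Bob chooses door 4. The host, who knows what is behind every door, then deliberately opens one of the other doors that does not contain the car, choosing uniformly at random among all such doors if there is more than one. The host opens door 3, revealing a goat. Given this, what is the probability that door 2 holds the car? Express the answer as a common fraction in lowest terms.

9/20

Apply Bayes' rule, conditioning on where the car actually is.
If it is behind door 1 (prior 1/11): the host has 2 equally likely choices, so probability 1/2; weight (1/11)·(1/2) = 1/22.
If it is behind door 2 (prior 3/11): the host has 2 equally likely choices, so probability 1/2; weight (3/11)·(1/2) = 3/22.
If it is behind door 3 (prior 3/11): the host opened door 3, so this case is ruled out; weight (3/11)·0 = 0.
If it is behind door 4 (prior 4/11): the host has 3 equally likely choices, so probability 1/3; weight (4/11)·(1/3) = 4/33.
The weights sum to 10/33.
So P(the car behind door 2 | the host opened door 3) = (3/22) / (10/33) = 9/20.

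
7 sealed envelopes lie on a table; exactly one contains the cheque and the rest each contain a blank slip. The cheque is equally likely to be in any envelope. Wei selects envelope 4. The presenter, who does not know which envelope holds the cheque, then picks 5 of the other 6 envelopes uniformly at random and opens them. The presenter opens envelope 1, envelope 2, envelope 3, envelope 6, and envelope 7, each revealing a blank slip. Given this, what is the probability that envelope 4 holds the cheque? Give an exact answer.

1/2

Consider each possible location of the cheque in turn.
If it is in any of envelopes 1, 2, 3, 6, and 7 (prior 1/7 each): that envelope was opened and seen not to hold the prize — ruled out; weight (1/7)·0 = 0 each.
If it is in either of envelopes 4 and 5 (prior 1/7 each): the presenter picks exactly this set with probability 1/6 regardless, and none is the prize; weight (1/7)·(1/6) = 1/42 each.
The weights sum to 1/21.
So P(the cheque in envelope 4 | the presenter opened envelope 1, envelope 2, envelope 3, envelope 6, and envelope 7) = (1/42) / (1/21) = 1/2.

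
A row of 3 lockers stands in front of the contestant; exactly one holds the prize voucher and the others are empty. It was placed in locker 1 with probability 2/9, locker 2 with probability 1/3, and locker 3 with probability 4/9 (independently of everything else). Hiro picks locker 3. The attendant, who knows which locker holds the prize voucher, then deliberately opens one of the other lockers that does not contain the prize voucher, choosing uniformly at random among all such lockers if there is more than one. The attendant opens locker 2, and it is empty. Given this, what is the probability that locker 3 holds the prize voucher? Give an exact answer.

1/2

Condition on the true location of the prize voucher.
If it is in locker 1 (prior 2/9): the attendant has no choice, probability 1; weight (2/9)·1 = 2/9.
If it is in locker 2 (prior 1/3): the attendant opened locker 2, so this case is ruled out; weight (1/3)·0 = 0.
If it is in locker 3 (prior 4/9): the attendant has 2 equally likely choices, so probability 1/2; weight (4/9)·(1/2) = 2/9.
The weights sum to 4/9.
So P(the prize voucher in locker 3 | the attendant opened locker 2) = (2/9) / (4/9) = 1/2.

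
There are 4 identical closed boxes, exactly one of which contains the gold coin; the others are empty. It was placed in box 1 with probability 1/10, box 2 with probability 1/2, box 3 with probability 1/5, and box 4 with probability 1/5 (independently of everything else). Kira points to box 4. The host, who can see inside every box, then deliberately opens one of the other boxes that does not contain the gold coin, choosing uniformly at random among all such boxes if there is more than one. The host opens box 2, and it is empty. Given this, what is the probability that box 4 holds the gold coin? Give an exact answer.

4/13

Apply Bayes' rule, conditioning on where the gold coin actually is.
If it is in box 1 (prior 1/10): the host has 2 equally likely choices, so probability 1/2; weight (1/10)·(1/2) = 1/20.
If it is in box 2 (prior 1/2): the host opened box 2, so this case is ruled out; weight (1/2)·0 = 0.
If it is in box 3 (prior 1/5): the host has 2 equally likely choices, so probability 1/2; weight (1/5)·(1/2) = 1/10.
If it is in box 4 (prior 1/5): the host has 3 equally likely choices, so probability 1/3; weight (1/5)·(1/3) = 1/15.
The weights sum to 13/60.
So P(the gold coin in box 4 | the host opened box 2) = (1/15) / (13/60) = 4/13.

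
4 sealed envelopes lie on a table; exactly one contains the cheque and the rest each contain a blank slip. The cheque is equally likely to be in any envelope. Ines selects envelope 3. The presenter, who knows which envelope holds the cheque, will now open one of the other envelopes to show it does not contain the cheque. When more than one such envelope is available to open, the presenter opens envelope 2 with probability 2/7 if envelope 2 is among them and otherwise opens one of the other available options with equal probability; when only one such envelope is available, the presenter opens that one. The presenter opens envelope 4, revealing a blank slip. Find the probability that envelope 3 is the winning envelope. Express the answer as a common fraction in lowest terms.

5/22

Apply Bayes' rule, conditioning on where the cheque actually is.
If it is in envelope 1 (prior 1/4): envelope 2 is available but not opened, probability 5/7; weight (1/4)·(5/7) = 5/28.
If it is in envelope 2 (prior 1/4): envelope 2 holds the prize so is unavailable; the presenter chooses uniformly among the 2 others, probability 1/2; weight (1/4)·(1/2) = 1/8.
If it is in envelope 3 (prior 1/4): envelope 2 is available but not opened; envelope 4 gets probability (1 − 2/7)/2 = 5/14; weight (1/4)·(5/14) = 5/56.
If it is in envelope 4 (prior 1/4): the presenter opened envelope 4, so this case is ruled out; weight (1/4)·0 = 0.
The weights sum to 11/28.
So P(the cheque in envelope 3 | the presenter opened envelope 4) = (5/56) / (11/28) = 5/22.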